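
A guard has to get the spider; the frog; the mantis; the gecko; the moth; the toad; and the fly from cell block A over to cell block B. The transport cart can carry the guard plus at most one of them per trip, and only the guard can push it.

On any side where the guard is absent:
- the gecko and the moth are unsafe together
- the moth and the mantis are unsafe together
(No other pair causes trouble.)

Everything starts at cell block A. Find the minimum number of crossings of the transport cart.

Counting alone: the guard can take at most 1 across per trip to cell block B, so moving all 7 needs at least 7 loaded trips out, with a return between consecutive ones — at least 13 crossings.
The safety rule pushes this higher. Following every safe sequence of crossings, the most of the 7 that can be at cell block B as the transport cart arrives there on crossing 13 is 6 — never all 7.
So no plan with fewer than 15 crossings exists, and this one achieves 15:
1. Guard goes to cell block B with the moth.
2. Guard goes back to cell block A alone.
3. Guard goes to cell block B with the spider.
4. Guard goes back to cell block A alone.
5. Guard goes to cell block B with the frog.
6. Guard goes back to cell block A alone.
7. Guard goes to cell block B with the mantis.
8. Guard goes back to cell block A with the moth.
9. Guard goes to cell block B with the gecko.
10. Guard goes back to cell block A alone.
11. Guard goes to cell block B with the toad.
12. Guard goes back to cell block A alone.
13. Guard goes to cell block B with the fly.
14. Guard goes back to cell block A alone.
15. Guard goes to cell block B with the moth.

15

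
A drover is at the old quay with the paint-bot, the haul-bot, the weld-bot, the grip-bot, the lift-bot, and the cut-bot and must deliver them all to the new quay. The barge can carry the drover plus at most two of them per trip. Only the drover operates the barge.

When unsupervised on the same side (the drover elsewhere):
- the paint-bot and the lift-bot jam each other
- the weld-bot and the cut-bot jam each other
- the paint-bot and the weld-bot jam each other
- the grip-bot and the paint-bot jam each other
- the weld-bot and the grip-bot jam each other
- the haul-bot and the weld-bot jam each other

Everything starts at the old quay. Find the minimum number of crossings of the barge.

Counting alone: the drover can take at most 2 across per trip to the new quay, so moving all 6 needs at least 3 loaded trips out, with a return between consecutive ones — at least 5 crossings.
The safety rule pushes this higher. Following every safe sequence of crossings, the most of the 6 that can be at the new quay as the barge arrives there on crossings 5, 7 is 4, 5 respectively — never all 6.
So no plan with fewer than 9 crossings exists, and this one achieves 9:
1. Drover goes to the new quay with the paint-bot and the weld-bot.  [the old quay: the cut-bot, the grip-bot, the haul-bot, the lift-bot | the new quay: the paint-bot, the weld-bot]
2. Drover goes back to the old quay with the paint-bot.  [the old quay: the cut-bot, the grip-bot, the haul-bot, the lift-bot, the paint-bot | the new quay: the weld-bot]
3. Drover goes to the new quay with the haul-bot and the paint-bot.  [the old quay: the cut-bot, the grip-bot, the lift-bot | the new quay: the haul-bot, the paint-bot, the weld-bot]
4. Drover goes back to the old quay with the weld-bot.  [the old quay: the cut-bot, the grip-bot, the lift-bot, the weld-bot | the new quay: the haul-bot, the paint-bot]
5. Drover goes to the new quay with the cut-bot and the weld-bot.  [the old quay: the grip-bot, the lift-bot | the new quay: the cut-bot, the haul-bot, the paint-bot, the weld-bot]
6. Drover goes back to the old quay with the weld-bot.  [the old quay: the grip-bot, the lift-bot, the weld-bot | the new quay: the cut-bot, the haul-bot, the paint-bot]
7. Drover goes to the new quay with the grip-bot and the lift-bot.  [the old quay: the weld-bot | the new quay: the cut-bot, the grip-bot, the haul-bot, the lift-bot, the paint-bot]
8. Drover goes back to the old quay with the paint-bot.  [the old quay: the paint-bot, the weld-bot | the new quay: the cut-bot, the grip-bot, the haul-bot, the lift-bot]
9. Drover goes to the new quay with the paint-bot and the weld-bot.  [the old quay: — | the new quay: the cut-bot, the grip-bot, the haul-bot, the lift-bot, the paint-bot, the weld-bot]

9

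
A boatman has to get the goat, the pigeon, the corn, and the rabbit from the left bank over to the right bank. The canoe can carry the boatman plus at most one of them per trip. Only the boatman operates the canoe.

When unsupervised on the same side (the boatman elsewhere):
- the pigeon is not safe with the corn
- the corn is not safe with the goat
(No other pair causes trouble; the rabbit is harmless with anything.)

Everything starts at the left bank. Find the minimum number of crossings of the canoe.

Counting alone: the boatman can take at most 1 across per trip to the right bank, so moving all 4 needs at least 4 loaded trips out, with a return between consecutive ones — at least 7 crossings.
The safety rule pushes this higher. Following every safe sequence of crossings, the most of the 4 that can be at the right bank as the canoe arrives there on crossing 7 is 3 — never all 4.
So no plan with fewer than 9 crossings exists, and this one achieves 9:
1. Boatman goes to the right bank with the corn.  [the left bank: the goat, the pigeon, the rabbit | the right bank: the corn]
2. Boatman goes back to the left bank alone.  [the left bank: the goat, the pigeon, the rabbit | the right bank: the corn]
3. Boatman goes to the right bank with the goat.  [the left bank: the pigeon, the rabbit | the right bank: the corn, the goat]
4. Boatman goes back to the left bank with the corn.  [the left bank: the corn, the pigeon, the rabbit | the right bank: the goat]
5. Boatman goes to the right bank with the pigeon.  [the left bank: the corn, the rabbit | the right bank: the goat, the pigeon]
6. Boatman goes back to the left bank alone.  [the left bank: the corn, the rabbit | the right bank: the goat, the pigeon]
7. Boatman goes to the right bank with the rabbit.  [the left bank: the corn | the right bank: the goat, the pigeon, the rabbit]
8. Boatman goes back to the left bank alone.  [the left bank: the corn | the right bank: the goat, the pigeon, the rabbit]
9. Boatman goes to the right bank with the corn.  [the left bank: — | the right bank: the corn, the goat, the pigeon, the rabbit]

9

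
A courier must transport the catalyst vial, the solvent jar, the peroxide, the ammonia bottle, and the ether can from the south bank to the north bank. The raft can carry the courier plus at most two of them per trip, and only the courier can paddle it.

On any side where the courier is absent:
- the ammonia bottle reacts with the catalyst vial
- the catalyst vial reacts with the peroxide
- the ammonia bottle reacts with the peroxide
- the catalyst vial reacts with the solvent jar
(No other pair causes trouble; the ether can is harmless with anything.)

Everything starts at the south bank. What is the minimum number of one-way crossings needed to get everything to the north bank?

7

Counting alone: the courier can take at most 2 across per trip to the north bank, so moving all 5 needs at least 3 loaded trips out, with a return between consecutive ones — at least 5 crossings.
The safety rule pushes this higher. Following every safe sequence of crossings, the most of the 5 that can be at the north bank as the raft arrives there on crossing 5 is 4 — never all 5.
So no plan with fewer than 7 crossings exists, and this one achieves 7:
1. Courier goes to the north bank with the catalyst vial and the peroxide.  [the south bank: the ammonia bottle, the ether can, the solvent jar | the north bank: the catalyst vial, the peroxide]
2. Courier goes back to the south bank with the catalyst vial.  [the south bank: the ammonia bottle, the catalyst vial, the ether can, the solvent jar | the north bank: the peroxide]
3. Courier goes to the north bank with the catalyst vial and the solvent jar.  [the south bank: the ammonia bottle, the ether can | the north bank: the catalyst vial, the peroxide, the solvent jar]
4. Courier goes back to the south bank with the catalyst vial.  [the south bank: the ammonia bottle, the catalyst vial, the ether can | the north bank: the peroxide, the solvent jar]
5. Courier goes to the north bank with the catalyst vial and the ether can.  [the south bank: the ammonia bottle | the north bank: the catalyst vial, the ether can, the peroxide, the solvent jar]
6. Courier goes back to the south bank with the catalyst vial.  [the south bank: the ammonia bottle, the catalyst vial | the north bank: the ether can, the peroxide, the solvent jar]
7. Courier goes to the north bank with the ammonia bottle and the catalyst vial.  [the south bank: — | the north bank: the ammonia bottle, the catalyst vial, the ether can, the peroxide, the solvent jar]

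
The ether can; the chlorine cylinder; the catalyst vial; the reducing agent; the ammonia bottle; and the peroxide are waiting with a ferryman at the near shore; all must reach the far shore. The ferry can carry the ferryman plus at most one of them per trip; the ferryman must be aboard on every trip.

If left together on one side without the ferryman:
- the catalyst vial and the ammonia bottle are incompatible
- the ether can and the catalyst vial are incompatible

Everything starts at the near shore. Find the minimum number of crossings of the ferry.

Counting alone: the ferryman can take at most 1 across per trip to the far shore, so moving all 6 needs at least 6 loaded trips out, with a return between consecutive ones — at least 11 crossings.
The safety rule pushes this higher. Following every safe sequence of crossings, the most of the 6 that can be at the far shore as the ferry arrives there on crossing 11 is 5 — never all 6.
So no plan with fewer than 13 crossings exists, and this one achieves 13:
1. Ferryman goes to the far shore with the catalyst vial.  [the near shore: the ammonia bottle, the chlorine cylinder, the ether can, the peroxide, the reducing agent | the far shore: the catalyst vial]
2. Ferryman goes back to the near shore alone.  [the near shore: the ammonia bottle, the chlorine cylinder, the ether can, the peroxide, the reducing agent | the far shore: the catalyst vial]
3. Ferryman goes to the far shore with the ether can.  [the near shore: the ammonia bottle, the chlorine cylinder, the peroxide, the reducing agent | the far shore: the catalyst vial, the ether can]
4. Ferryman goes back to the near shore with the catalyst vial.  [the near shore: the ammonia bottle, the catalyst vial, the chlorine cylinder, the peroxide, the reducing agent | the far shore: the ether can]
5. Ferryman goes to the far shore with the ammonia bottle.  [the near shore: the catalyst vial, the chlorine cylinder, the peroxide, the reducing agent | the far shore: the ammonia bottle, the ether can]
6. Ferryman goes back to the near shore alone.  [the near shore: the catalyst vial, the chlorine cylinder, the peroxide, the reducing agent | the far shore: the ammonia bottle, the ether can]
7. Ferryman goes to the far shore with the chlorine cylinder.  [the near shore: the catalyst vial, the peroxide, the reducing agent | the far shore: the ammonia bottle, the chlorine cylinder, the ether can]
8. Ferryman goes back to the near shore alone.  [the near shore: the catalyst vial, the peroxide, the reducing agent | the far shore: the ammonia bottle, the chlorine cylinder, the ether can]
9. Ferryman goes to the far shore with the reducing agent.  [the near shore: the catalyst vial, the peroxide | the far shore: the ammonia bottle, the chlorine cylinder, the ether can, the reducing agent]
10. Ferryman goes back to the near shore alone.  [the near shore: the catalyst vial, the peroxide | the far shore: the ammonia bottle, the chlorine cylinder, the ether can, the reducing agent]
11. Ferryman goes to the far shore with the peroxide.  [the near shore: the catalyst vial | the far shore: the ammonia bottle, the chlorine cylinder, the ether can, the peroxide, the reducing agent]
12. Ferryman goes back to the near shore alone.  [the near shore: the catalyst vial | the far shore: the ammonia bottle, the chlorine cylinder, the ether can, the peroxide, the reducing agent]
13. Ferryman goes to the far shore with the catalyst vial.  [the near shore: — | the far shore: the ammonia bottle, the catalyst vial, the chlorine cylinder, the ether can, the peroxide, the reducing agent]

13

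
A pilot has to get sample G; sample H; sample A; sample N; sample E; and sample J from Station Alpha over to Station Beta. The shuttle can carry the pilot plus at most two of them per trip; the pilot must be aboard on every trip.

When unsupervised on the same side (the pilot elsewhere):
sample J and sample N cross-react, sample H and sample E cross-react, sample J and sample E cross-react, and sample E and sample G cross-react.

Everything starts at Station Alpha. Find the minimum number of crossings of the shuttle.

Counting alone: the pilot can take at most 2 across per trip to Station Beta, so moving all 6 needs at least 3 loaded trips out, with a return between consecutive ones — at least 5 crossings.
The safety rule pushes this higher. Following every safe sequence of crossings, the most of the 6 that can be at Station Beta as the shuttle arrives there on crossing 5 is 5 — never all 6.
So no plan with fewer than 7 crossings exists, and this one achieves 7:
1. Pilot goes to Station Beta with sample E and sample N.
2. Pilot goes back to Station Alpha alone.
3. Pilot goes to Station Beta with sample A.
4. Pilot goes back to Station Alpha alone.
5. Pilot goes to Station Beta with sample G and sample H.
6. Pilot goes back to Station Alpha with sample E.
7. Pilot goes to Station Beta with sample E and sample J.

7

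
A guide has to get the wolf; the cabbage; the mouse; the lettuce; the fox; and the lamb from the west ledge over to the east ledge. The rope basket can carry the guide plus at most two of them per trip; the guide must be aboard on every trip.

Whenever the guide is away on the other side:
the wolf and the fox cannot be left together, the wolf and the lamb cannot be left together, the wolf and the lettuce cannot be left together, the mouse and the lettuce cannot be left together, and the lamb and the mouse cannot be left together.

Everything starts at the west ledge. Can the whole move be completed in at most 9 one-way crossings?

Yes — this plan uses 7 crossings (≤ 9):
1. Guide goes to the east ledge with the mouse and the wolf.  [the west ledge: the cabbage, the fox, the lamb, the lettuce | the east ledge: the mouse, the wolf]
2. Guide goes back to the west ledge alone.  [the west ledge: the cabbage, the fox, the lamb, the lettuce | the east ledge: the mouse, the wolf]
3. Guide goes to the east ledge with the cabbage and the lettuce.  [the west ledge: the fox, the lamb | the east ledge: the cabbage, the lettuce, the mouse, the wolf]
4. Guide goes back to the west ledge with the mouse and the wolf.  [the west ledge: the fox, the lamb, the mouse, the wolf | the east ledge: the cabbage, the lettuce]
5. Guide goes to the east ledge with the fox and the lamb.  [the west ledge: the mouse, the wolf | the east ledge: the cabbage, the fox, the lamb, the lettuce]
6. Guide goes back to the west ledge alone.  [the west ledge: the mouse, the wolf | the east ledge: the cabbage, the fox, the lamb, the lettuce]
7. Guide goes to the east ledge with the mouse and the wolf.  [the west ledge: — | the east ledge: the cabbage, the fox, the lamb, the lettuce, the mouse, the wolf]

Yes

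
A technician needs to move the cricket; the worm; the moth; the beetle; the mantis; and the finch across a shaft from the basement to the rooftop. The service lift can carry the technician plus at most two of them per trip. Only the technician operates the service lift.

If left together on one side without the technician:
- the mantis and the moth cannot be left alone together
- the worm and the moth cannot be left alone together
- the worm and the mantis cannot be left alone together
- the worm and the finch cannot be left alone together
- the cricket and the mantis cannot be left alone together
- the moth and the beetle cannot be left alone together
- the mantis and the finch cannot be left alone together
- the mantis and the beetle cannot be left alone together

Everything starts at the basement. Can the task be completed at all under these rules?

No

Whatever the first load, the items left behind include a forbidden pair without the technician. No opening move is safe, so no plan exists.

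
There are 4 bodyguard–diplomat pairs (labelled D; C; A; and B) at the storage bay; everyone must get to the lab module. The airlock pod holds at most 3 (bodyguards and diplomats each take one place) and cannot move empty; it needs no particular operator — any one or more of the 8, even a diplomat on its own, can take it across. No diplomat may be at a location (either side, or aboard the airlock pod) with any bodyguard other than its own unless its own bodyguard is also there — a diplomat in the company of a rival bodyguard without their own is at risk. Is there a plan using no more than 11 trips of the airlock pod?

Yes

Yes — this plan uses 9 crossings (≤ 11):
1. bodyguard D and diplomat D cross → the lab module.
2. bodyguard D crosses ← the storage bay.
3. bodyguard C, bodyguard D, and diplomat C cross → the lab module.
4. bodyguard D and diplomat D cross ← the storage bay.
5. bodyguard A, bodyguard B, and bodyguard D cross → the lab module.
6. diplomat C crosses ← the storage bay.
7. diplomat C and diplomat D cross → the lab module.
8. diplomat D crosses ← the storage bay.
9. diplomat A, diplomat B, and diplomat D cross → the lab module.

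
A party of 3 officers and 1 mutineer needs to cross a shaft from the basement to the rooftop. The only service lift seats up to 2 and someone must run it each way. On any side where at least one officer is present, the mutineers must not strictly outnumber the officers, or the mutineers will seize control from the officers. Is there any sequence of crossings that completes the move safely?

Yes

1. 1 officer and 1 mutineer → the rooftop.  (the basement: 2O 0M; the rooftop: 1O 1M)
2. 1 mutineer ← the basement.  (the basement: 2O 1M; the rooftop: 1O 0M)
3. 1 officer and 1 mutineer → the rooftop.  (the basement: 1O 0M; the rooftop: 2O 1M)
4. 1 mutineer ← the basement.  (the basement: 1O 1M; the rooftop: 2O 0M)
5. 1 officer and 1 mutineer → the rooftop.  (the basement: 0O 0M; the rooftop: 3O 1M)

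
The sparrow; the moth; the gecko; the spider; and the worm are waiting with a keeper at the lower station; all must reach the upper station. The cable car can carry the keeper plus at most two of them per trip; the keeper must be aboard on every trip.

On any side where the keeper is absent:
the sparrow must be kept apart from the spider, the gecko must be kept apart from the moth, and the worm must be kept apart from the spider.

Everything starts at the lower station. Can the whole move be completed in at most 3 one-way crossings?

No

Counting alone: the keeper can take at most 2 across per trip to the upper station, so moving all 5 needs at least 3 loaded trips out, with a return between consecutive ones — at least 5 crossings.
Since 3 < 5, 3 crossings cannot be enough. (The shortest complete plan in fact takes 5:)
1. Keeper goes to the upper station with the moth and the spider.  [the lower station: the gecko, the sparrow, the worm | the upper station: the moth, the spider]
2. Keeper goes back to the lower station alone.  [the lower station: the gecko, the sparrow, the worm | the upper station: the moth, the spider]
3. Keeper goes to the upper station with the sparrow and the worm.  [the lower station: the gecko | the upper station: the moth, the sparrow, the spider, the worm]
4. Keeper goes back to the lower station with the spider.  [the lower station: the gecko, the spider | the upper station: the moth, the sparrow, the worm]
5. Keeper goes to the upper station with the gecko and the spider.  [the lower station: — | the upper station: the gecko, the moth, the sparrow, the spider, the worm]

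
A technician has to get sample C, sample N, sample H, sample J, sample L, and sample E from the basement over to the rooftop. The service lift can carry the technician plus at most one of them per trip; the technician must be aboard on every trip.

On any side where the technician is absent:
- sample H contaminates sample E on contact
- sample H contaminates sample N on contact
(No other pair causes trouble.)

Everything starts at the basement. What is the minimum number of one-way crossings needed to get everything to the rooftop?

13

Counting alone: the technician can take at most 1 across per trip to the rooftop, so moving all 6 needs at least 6 loaded trips out, with a return between consecutive ones — at least 11 crossings.
The safety rule pushes this higher. Following every safe sequence of crossings, the most of the 6 that can be at the rooftop as the service lift arrives there on crossing 11 is 5 — never all 6.
So no plan with fewer than 13 crossings exists, and this one achieves 13:
1. Technician goes to the rooftop with sample H.  [the basement: sample C, sample E, sample J, sample L, sample N | the rooftop: sample H]
2. Technician goes back to the basement alone.  [the basement: sample C, sample E, sample J, sample L, sample N | the rooftop: sample H]
3. Technician goes to the rooftop with sample C.  [the basement: sample E, sample J, sample L, sample N | the rooftop: sample C, sample H]
4. Technician goes back to the basement alone.  [the basement: sample E, sample J, sample L, sample N | the rooftop: sample C, sample H]
5. Technician goes to the rooftop with sample N.  [the basement: sample E, sample J, sample L | the rooftop: sample C, sample H, sample N]
6. Technician goes back to the basement with sample H.  [the basement: sample E, sample H, sample J, sample L | the rooftop: sample C, sample N]
7. Technician goes to the rooftop with sample E.  [the basement: sample H, sample J, sample L | the rooftop: sample C, sample E, sample N]
8. Technician goes back to the basement alone.  [the basement: sample H, sample J, sample L | the rooftop: sample C, sample E, sample N]
9. Technician goes to the rooftop with sample J.  [the basement: sample H, sample L | the rooftop: sample C, sample E, sample J, sample N]
10. Technician goes back to the basement alone.  [the basement: sample H, sample L | the rooftop: sample C, sample E, sample J, sample N]
11. Technician goes to the rooftop with sample L.  [the basement: sample H | the rooftop: sample C, sample E, sample J, sample L, sample N]
12. Technician goes back to the basement alone.  [the basement: sample H | the rooftop: sample C, sample E, sample J, sample L, sample N]
13. Technician goes to the rooftop with sample H.  [the basement: — | the rooftop: sample C, sample E, sample H, sample J, sample L, sample N]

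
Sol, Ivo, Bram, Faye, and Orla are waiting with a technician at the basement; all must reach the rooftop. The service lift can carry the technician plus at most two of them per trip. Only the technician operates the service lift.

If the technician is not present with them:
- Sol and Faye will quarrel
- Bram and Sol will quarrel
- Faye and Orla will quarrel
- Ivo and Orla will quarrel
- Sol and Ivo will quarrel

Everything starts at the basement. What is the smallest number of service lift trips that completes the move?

Counting alone: the technician can take at most 2 across per trip to the rooftop, so moving all 5 needs at least 3 loaded trips out, with a return between consecutive ones — at least 5 crossings.
The safety rule pushes this higher. Following every safe sequence of crossings, the most of the 5 that can be at the rooftop as the service lift arrives there on crossing 5 is 4 — never all 5.
So no plan with fewer than 7 crossings exists, and this one achieves 7:
1. Technician goes to the rooftop with Orla and Sol.  [the basement: Bram, Faye, Ivo | the rooftop: Orla, Sol]
2. Technician goes back to the basement alone.  [the basement: Bram, Faye, Ivo | the rooftop: Orla, Sol]
3. Technician goes to the rooftop with Ivo.  [the basement: Bram, Faye | the rooftop: Ivo, Orla, Sol]
4. Technician goes back to the basement with Orla and Sol.  [the basement: Bram, Faye, Orla, Sol | the rooftop: Ivo]
5. Technician goes to the rooftop with Bram and Faye.  [the basement: Orla, Sol | the rooftop: Bram, Faye, Ivo]
6. Technician goes back to the basement alone.  [the basement: Orla, Sol | the rooftop: Bram, Faye, Ivo]
7. Technician goes to the rooftop with Orla and Sol.  [the basement: — | the rooftop: Bram, Faye, Ivo, Orla, Sol]

7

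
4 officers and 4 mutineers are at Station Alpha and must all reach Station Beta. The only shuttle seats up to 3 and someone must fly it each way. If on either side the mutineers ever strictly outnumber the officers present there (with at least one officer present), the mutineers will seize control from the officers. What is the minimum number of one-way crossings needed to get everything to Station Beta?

Counting alone: each trip to Station Beta takes at most 3 across and each return brings at least 1 back, so after t trips out (and t−1 returns) at most 3t − (t−1) of the 8 are across; that first reaches 8 at t = 4, so at least 7 crossings are needed.
The safety rule pushes this higher. Following every safe sequence of crossings, the most of the 8 that can be at Station Beta as the shuttle arrives there on crossing 7 is 7 — never all 8.
So no plan with fewer than 9 crossings exists, and this one achieves 9:
1. 2 mutineers → Station Beta.  (Station Alpha: 4O 2M; Station Beta: 0O 2M)
2. 1 mutineer ← Station Alpha.  (Station Alpha: 4O 3M; Station Beta: 0O 1M)
3. 3 mutineers → Station Beta.  (Station Alpha: 4O 0M; Station Beta: 0O 4M)
4. 1 mutineer ← Station Alpha.  (Station Alpha: 4O 1M; Station Beta: 0O 3M)
5. 3 officers → Station Beta.  (Station Alpha: 1O 1M; Station Beta: 3O 3M)
6. 1 officer and 1 mutineer ← Station Alpha.  (Station Alpha: 2O 2M; Station Beta: 2O 2M)
7. 2 officers → Station Beta.  (Station Alpha: 0O 2M; Station Beta: 4O 2M)
8. 1 mutineer ← Station Alpha.  (Station Alpha: 0O 3M; Station Beta: 4O 1M)
9. 3 mutineers → Station Beta.  (Station Alpha: 0O 0M; Station Beta: 4O 4M)

9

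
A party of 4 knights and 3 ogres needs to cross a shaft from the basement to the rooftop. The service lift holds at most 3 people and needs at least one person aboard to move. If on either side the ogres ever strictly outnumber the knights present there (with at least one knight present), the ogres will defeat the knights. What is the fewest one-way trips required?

5

Counting alone: each trip to the rooftop takes at most 3 across and each return brings at least 1 back, so after t trips out (and t−1 returns) at most 3t − (t−1) of the 7 are across; that first reaches 7 at t = 3, so at least 5 crossings are needed.
The plan below uses exactly 5 crossings, so it is optimal:
1. 3 ogres → the rooftop.  (the basement: 4K 0O; the rooftop: 0K 3O)
2. 1 ogre ← the basement.  (the basement: 4K 1O; the rooftop: 0K 2O)
3. 3 knights → the rooftop.  (the basement: 1K 1O; the rooftop: 3K 2O)
4. 1 knight ← the basement.  (the basement: 2K 1O; the rooftop: 2K 2O)
5. 2 knights and 1 ogre → the rooftop.  (the basement: 0K 0O; the rooftop: 4K 3O)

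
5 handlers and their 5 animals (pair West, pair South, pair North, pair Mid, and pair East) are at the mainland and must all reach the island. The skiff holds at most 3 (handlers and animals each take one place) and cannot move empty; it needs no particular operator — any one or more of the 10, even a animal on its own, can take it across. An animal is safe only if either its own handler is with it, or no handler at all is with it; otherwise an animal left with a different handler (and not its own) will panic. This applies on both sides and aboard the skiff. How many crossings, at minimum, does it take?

Counting alone: each trip to the island takes at most 3 across and each return brings at least 1 back, so after t trips out (and t−1 returns) at most 3t − (t−1) of the 10 are across; that first reaches 10 at t = 5, so at least 9 crossings are needed.
The safety rule pushes this higher. Following every safe sequence of crossings, the most of the 10 that can be at the island as the skiff arrives there on crossing 9 is 9 — never all 10.
So no plan with fewer than 11 crossings exists, and this one achieves 11:
1. animal West and handler West cross → the island.
2. handler West crosses ← the mainland.
3. animal Mid, animal North, and animal South cross → the island.
4. animal West crosses ← the mainland.
5. handler Mid, handler North, and handler South cross → the island.
6. animal South and handler South cross ← the mainland.
7. handler East, handler South, and handler West cross → the island.
8. animal North crosses ← the mainland.
9. animal South and animal West cross → the island.
10. animal West crosses ← the mainland.
11. animal East, animal North, and animal West cross → the island.

11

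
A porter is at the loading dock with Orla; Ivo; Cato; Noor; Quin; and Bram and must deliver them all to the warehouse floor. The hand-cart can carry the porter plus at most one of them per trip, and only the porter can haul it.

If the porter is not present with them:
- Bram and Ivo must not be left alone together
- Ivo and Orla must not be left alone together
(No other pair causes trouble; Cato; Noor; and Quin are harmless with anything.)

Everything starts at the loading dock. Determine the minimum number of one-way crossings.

13

Counting alone: the porter can take at most 1 across per trip to the warehouse floor, so moving all 6 needs at least 6 loaded trips out, with a return between consecutive ones — at least 11 crossings.
The safety rule pushes this higher. Following every safe sequence of crossings, the most of the 6 that can be at the warehouse floor as the hand-cart arrives there on crossing 11 is 5 — never all 6.
So no plan with fewer than 13 crossings exists, and this one achieves 13:
1. Porter goes to the warehouse floor with Ivo.  [the loading dock: Bram, Cato, Noor, Orla, Quin | the warehouse floor: Ivo]
2. Porter goes back to the loading dock alone.  [the loading dock: Bram, Cato, Noor, Orla, Quin | the warehouse floor: Ivo]
3. Porter goes to the warehouse floor with Orla.  [the loading dock: Bram, Cato, Noor, Quin | the warehouse floor: Ivo, Orla]
4. Porter goes back to the loading dock with Ivo.  [the loading dock: Bram, Cato, Ivo, Noor, Quin | the warehouse floor: Orla]
5. Porter goes to the warehouse floor with Bram.  [the loading dock: Cato, Ivo, Noor, Quin | the warehouse floor: Bram, Orla]
6. Porter goes back to the loading dock alone.  [the loading dock: Cato, Ivo, Noor, Quin | the warehouse floor: Bram, Orla]
7. Porter goes to the warehouse floor with Cato.  [the loading dock: Ivo, Noor, Quin | the warehouse floor: Bram, Cato, Orla]
8. Porter goes back to the loading dock alone.  [the loading dock: Ivo, Noor, Quin | the warehouse floor: Bram, Cato, Orla]
9. Porter goes to the warehouse floor with Noor.  [the loading dock: Ivo, Quin | the warehouse floor: Bram, Cato, Noor, Orla]
10. Porter goes back to the loading dock alone.  [the loading dock: Ivo, Quin | the warehouse floor: Bram, Cato, Noor, Orla]
11. Porter goes to the warehouse floor with Quin.  [the loading dock: Ivo | the warehouse floor: Bram, Cato, Noor, Orla, Quin]
12. Porter goes back to the loading dock alone.  [the loading dock: Ivo | the warehouse floor: Bram, Cato, Noor, Orla, Quin]
13. Porter goes to the warehouse floor with Ivo.  [the loading dock: — | the warehouse floor: Bram, Cato, Ivo, Noor, Orla, Quin]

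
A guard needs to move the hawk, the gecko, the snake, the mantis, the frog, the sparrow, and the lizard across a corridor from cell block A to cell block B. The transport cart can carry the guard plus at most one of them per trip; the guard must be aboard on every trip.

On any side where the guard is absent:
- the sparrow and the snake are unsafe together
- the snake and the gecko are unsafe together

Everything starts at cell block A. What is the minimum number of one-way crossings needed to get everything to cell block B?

15

Counting alone: the guard can take at most 1 across per trip to cell block B, so moving all 7 needs at least 7 loaded trips out, with a return between consecutive ones — at least 13 crossings.
The safety rule pushes this higher. Following every safe sequence of crossings, the most of the 7 that can be at cell block B as the transport cart arrives there on crossing 13 is 6 — never all 7.
So no plan with fewer than 15 crossings exists, and this one achieves 15:
1. Guard goes to cell block B with the snake.
2. Guard goes back to cell block A alone.
3. Guard goes to cell block B with the hawk.
4. Guard goes back to cell block A alone.
5. Guard goes to cell block B with the gecko.
6. Guard goes back to cell block A with the snake.
7. Guard goes to cell block B with the sparrow.
8. Guard goes back to cell block A alone.
9. Guard goes to cell block B with the mantis.
10. Guard goes back to cell block A alone.
11. Guard goes to cell block B with the frog.
12. Guard goes back to cell block A alone.
13. Guard goes to cell block B with the lizard.
14. Guard goes back to cell block A alone.
15. Guard goes to cell block B with the snake.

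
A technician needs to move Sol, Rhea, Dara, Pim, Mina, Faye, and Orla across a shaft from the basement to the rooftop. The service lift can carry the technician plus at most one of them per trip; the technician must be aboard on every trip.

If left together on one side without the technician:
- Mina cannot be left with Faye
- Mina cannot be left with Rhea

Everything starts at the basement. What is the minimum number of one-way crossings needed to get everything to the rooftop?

15

Counting alone: the technician can take at most 1 across per trip to the rooftop, so moving all 7 needs at least 7 loaded trips out, with a return between consecutive ones — at least 13 crossings.
The safety rule pushes this higher. Following every safe sequence of crossings, the most of the 7 that can be at the rooftop as the service lift arrives there on crossing 13 is 6 — never all 7.
So no plan with fewer than 15 crossings exists, and this one achieves 15:
1. Technician goes to the rooftop with Mina.
2. Technician goes back to the basement alone.
3. Technician goes to the rooftop with Sol.
4. Technician goes back to the basement alone.
5. Technician goes to the rooftop with Rhea.
6. Technician goes back to the basement with Mina.
7. Technician goes to the rooftop with Faye.
8. Technician goes back to the basement alone.
9. Technician goes to the rooftop with Dara.
10. Technician goes back to the basement alone.
11. Technician goes to the rooftop with Pim.
12. Technician goes back to the basement alone.
13. Technician goes to the rooftop with Orla.
14. Technician goes back to the basement alone.
15. Technician goes to the rooftop with Mina.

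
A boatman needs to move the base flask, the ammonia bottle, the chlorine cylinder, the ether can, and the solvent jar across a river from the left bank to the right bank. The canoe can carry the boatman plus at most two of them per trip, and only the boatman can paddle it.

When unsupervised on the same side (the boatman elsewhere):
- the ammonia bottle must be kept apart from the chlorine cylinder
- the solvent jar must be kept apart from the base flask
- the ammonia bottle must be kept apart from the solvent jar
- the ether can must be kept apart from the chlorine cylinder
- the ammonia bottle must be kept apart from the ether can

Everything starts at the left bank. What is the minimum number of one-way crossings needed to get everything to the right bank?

Whatever the first load, the items left behind include a forbidden pair without the boatman. No opening move is safe, so no plan exists.

impossible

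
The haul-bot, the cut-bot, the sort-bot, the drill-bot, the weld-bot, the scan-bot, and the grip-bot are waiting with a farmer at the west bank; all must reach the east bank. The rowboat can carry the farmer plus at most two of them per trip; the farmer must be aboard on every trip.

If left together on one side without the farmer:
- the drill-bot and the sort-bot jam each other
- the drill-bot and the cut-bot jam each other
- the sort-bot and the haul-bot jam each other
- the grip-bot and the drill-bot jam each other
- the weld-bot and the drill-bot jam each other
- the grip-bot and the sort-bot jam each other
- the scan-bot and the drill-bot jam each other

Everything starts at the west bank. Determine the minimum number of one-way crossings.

11

Counting alone: the farmer can take at most 2 across per trip to the east bank, so moving all 7 needs at least 4 loaded trips out, with a return between consecutive ones — at least 7 crossings.
The safety rule pushes this higher. Following every safe sequence of crossings, the most of the 7 that can be at the east bank as the rowboat arrives there on crossings 7, 9 is 5, 6 respectively — never all 7.
So no plan with fewer than 11 crossings exists, and this one achieves 11:
1. Farmer goes to the east bank with the drill-bot and the sort-bot.  [the west bank: the cut-bot, the grip-bot, the haul-bot, the scan-bot, the weld-bot | the east bank: the drill-bot, the sort-bot]
2. Farmer goes back to the west bank with the sort-bot.  [the west bank: the cut-bot, the grip-bot, the haul-bot, the scan-bot, the sort-bot, the weld-bot | the east bank: the drill-bot]
3. Farmer goes to the east bank with the haul-bot and the sort-bot.  [the west bank: the cut-bot, the grip-bot, the scan-bot, the weld-bot | the east bank: the drill-bot, the haul-bot, the sort-bot]
4. Farmer goes back to the west bank with the sort-bot.  [the west bank: the cut-bot, the grip-bot, the scan-bot, the sort-bot, the weld-bot | the east bank: the drill-bot, the haul-bot]
5. Farmer goes to the east bank with the cut-bot and the grip-bot.  [the west bank: the scan-bot, the sort-bot, the weld-bot | the east bank: the cut-bot, the drill-bot, the grip-bot, the haul-bot]
6. Farmer goes back to the west bank with the drill-bot.  [the west bank: the drill-bot, the scan-bot, the sort-bot, the weld-bot | the east bank: the cut-bot, the grip-bot, the haul-bot]
7. Farmer goes to the east bank with the drill-bot and the weld-bot.  [the west bank: the scan-bot, the sort-bot | the east bank: the cut-bot, the drill-bot, the grip-bot, the haul-bot, the weld-bot]
8. Farmer goes back to the west bank with the drill-bot.  [the west bank: the drill-bot, the scan-bot, the sort-bot | the east bank: the cut-bot, the grip-bot, the haul-bot, the weld-bot]
9. Farmer goes to the east bank with the scan-bot and the sort-bot.  [the west bank: the drill-bot | the east bank: the cut-bot, the grip-bot, the haul-bot, the scan-bot, the sort-bot, the weld-bot]
10. Farmer goes back to the west bank with the sort-bot.  [the west bank: the drill-bot, the sort-bot | the east bank: the cut-bot, the grip-bot, the haul-bot, the scan-bot, the weld-bot]
11. Farmer goes to the east bank with the drill-bot and the sort-bot.  [the west bank: — | the east bank: the cut-bot, the drill-bot, the grip-bot, the haul-bot, the scan-bot, the sort-bot, the weld-bot]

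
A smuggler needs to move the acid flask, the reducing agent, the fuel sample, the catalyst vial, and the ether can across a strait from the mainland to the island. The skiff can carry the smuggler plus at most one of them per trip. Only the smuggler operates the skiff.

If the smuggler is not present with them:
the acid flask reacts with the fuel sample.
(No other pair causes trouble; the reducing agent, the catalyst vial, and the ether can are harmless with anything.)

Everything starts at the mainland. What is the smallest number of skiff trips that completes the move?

9

Counting alone: the smuggler can take at most 1 across per trip to the island, so moving all 5 needs at least 5 loaded trips out, with a return between consecutive ones — at least 9 crossings.
The plan below uses exactly 9 crossings, so it is optimal:
1. Smuggler goes to the island with the acid flask.  [the mainland: the catalyst vial, the ether can, the fuel sample, the reducing agent | the island: the acid flask]
2. Smuggler goes back to the mainland alone.  [the mainland: the catalyst vial, the ether can, the fuel sample, the reducing agent | the island: the acid flask]
3. Smuggler goes to the island with the reducing agent.  [the mainland: the catalyst vial, the ether can, the fuel sample | the island: the acid flask, the reducing agent]
4. Smuggler goes back to the mainland alone.  [the mainland: the catalyst vial, the ether can, the fuel sample | the island: the acid flask, the reducing agent]
5. Smuggler goes to the island with the catalyst vial.  [the mainland: the ether can, the fuel sample | the island: the acid flask, the catalyst vial, the reducing agent]
6. Smuggler goes back to the mainland alone.  [the mainland: the ether can, the fuel sample | the island: the acid flask, the catalyst vial, the reducing agent]
7. Smuggler goes to the island with the ether can.  [the mainland: the fuel sample | the island: the acid flask, the catalyst vial, the ether can, the reducing agent]
8. Smuggler goes back to the mainland alone.  [the mainland: the fuel sample | the island: the acid flask, the catalyst vial, the ether can, the reducing agent]
9. Smuggler goes to the island with the fuel sample.  [the mainland: — | the island: the acid flask, the catalyst vial, the ether can, the fuel sample, the reducing agent]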